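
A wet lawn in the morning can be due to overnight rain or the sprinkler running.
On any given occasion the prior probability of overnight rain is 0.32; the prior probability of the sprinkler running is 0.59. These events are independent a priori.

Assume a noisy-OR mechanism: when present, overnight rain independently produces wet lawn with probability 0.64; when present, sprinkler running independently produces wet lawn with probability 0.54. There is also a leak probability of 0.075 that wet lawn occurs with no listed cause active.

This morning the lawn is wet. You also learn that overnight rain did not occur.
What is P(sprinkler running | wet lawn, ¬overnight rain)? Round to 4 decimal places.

P(sprinkler running | wet lawn, ¬overnight rain) ≈ 0.9168

Under noisy-OR, P(wet lawn | causes) = 1 − (1−0.075)·∏(1−qᵢ) over the active causes.
P(wet lawn | ¬overnight rain) = 0.075·0.41 + 0.5745·0.59 = 0.030750 + 0.338955 = 0.369705
The sprinkler running-present share is 0.5745·0.59 = 0.338955.
Hence the posterior is 0.338955/0.369705 ≈ 0.9168.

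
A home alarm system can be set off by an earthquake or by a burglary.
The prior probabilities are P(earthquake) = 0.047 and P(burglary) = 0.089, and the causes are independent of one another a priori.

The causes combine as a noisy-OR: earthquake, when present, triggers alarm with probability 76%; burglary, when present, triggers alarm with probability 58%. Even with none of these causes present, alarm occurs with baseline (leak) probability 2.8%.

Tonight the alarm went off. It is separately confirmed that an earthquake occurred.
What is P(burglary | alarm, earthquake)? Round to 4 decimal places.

Under noisy-OR, P(alarm | causes) = 1 − (1−0.028)·∏(1−qᵢ) over the active causes.
By total probability over both values of burglary:
  P(alarm | earthquake) = 0.76672·0.911 + 0.902022·0.089
        = 0.698482 + 0.080280 = 0.778762
The terms with burglary present sum to 0.080280, so
  P(burglary | alarm, earthquake) = 0.080280 / 0.778762 ≈ 0.1031

P(burglary | alarm, earthquake) ≈ 0.1031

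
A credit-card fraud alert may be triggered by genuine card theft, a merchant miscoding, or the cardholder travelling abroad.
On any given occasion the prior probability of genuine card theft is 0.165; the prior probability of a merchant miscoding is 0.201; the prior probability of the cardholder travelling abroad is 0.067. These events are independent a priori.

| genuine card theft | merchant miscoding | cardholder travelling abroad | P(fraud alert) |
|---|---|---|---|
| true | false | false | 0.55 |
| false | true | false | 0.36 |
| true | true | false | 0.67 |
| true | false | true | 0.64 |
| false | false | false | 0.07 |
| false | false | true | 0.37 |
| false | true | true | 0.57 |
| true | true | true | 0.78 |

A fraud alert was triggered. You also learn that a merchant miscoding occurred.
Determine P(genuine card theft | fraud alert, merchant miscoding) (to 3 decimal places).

Enumerate the 4 (genuine card theft, cardholder travelling abroad) configurations and weight by the priors:
  P(fraud alert | merchant miscoding) = 0.36×0.835×0.933 + 0.57×0.835×0.067 + 0.67×0.165×0.933 + 0.78×0.165×0.067
        = 0.280460 + 0.031889 + 0.103143 + 0.008623 = 0.424115
Keeping only the genuine card theft-present terms gives 0.111766, so
  P(genuine card theft | fraud alert, merchant miscoding) = 0.111766 / 0.424115 ≈ 0.264

P(genuine card theft | fraud alert, merchant miscoding) ≈ 0.264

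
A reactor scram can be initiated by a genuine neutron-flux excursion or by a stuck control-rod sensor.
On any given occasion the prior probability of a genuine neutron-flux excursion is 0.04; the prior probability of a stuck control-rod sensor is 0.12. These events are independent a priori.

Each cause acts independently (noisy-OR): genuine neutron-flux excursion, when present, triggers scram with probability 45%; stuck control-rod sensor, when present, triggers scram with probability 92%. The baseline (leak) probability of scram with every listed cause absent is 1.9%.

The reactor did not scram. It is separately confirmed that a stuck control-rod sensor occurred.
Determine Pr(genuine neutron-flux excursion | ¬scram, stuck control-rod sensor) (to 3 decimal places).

Pr(genuine neutron-flux excursion | ¬scram, stuck control-rod sensor) ≈ 0.022

Under noisy-OR, P(scram | causes) = 1 − (1−0.019)·∏(1−qᵢ) over the active causes.
Numerator (weight on configurations with genuine neutron-flux excursion): 0.043164*0.04 = 0.001727
Denominator P(¬scram | stuck control-rod sensor): 0.07848*0.96 + 0.043164*0.04 = 0.077068
P(genuine neutron-flux excursion | ¬scram, stuck control-rod sensor) = 0.001727/0.077068 ≈ 0.022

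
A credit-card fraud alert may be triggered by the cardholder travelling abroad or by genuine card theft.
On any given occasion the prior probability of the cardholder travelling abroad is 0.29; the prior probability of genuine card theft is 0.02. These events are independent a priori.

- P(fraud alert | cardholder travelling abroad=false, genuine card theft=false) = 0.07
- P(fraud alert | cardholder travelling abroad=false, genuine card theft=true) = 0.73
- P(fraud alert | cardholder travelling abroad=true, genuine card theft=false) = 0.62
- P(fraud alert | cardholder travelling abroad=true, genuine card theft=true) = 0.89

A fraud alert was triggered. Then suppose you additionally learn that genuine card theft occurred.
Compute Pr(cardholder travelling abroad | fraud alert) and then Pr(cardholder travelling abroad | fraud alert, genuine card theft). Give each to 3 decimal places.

For the numerator, keep only cardholder travelling abroad=true terms: 0.176204 + 0.005162 = 0.181366
The normalizing constant is 0.07×0.71×0.98 + 0.73×0.71×0.02 + 0.62×0.29×0.98 + 0.89×0.29×0.02 = 0.240438
Posterior = 0.181366 / 0.240438 ≈ 0.754

Now condition on the additional information:
For the numerator, keep only cardholder travelling abroad=true terms: 0.89*0.29 = 0.258100
Normalizer over all consistent configurations: 0.73*0.71 + 0.89*0.29 = 0.776400
Posterior = 0.258100 / 0.776400 ≈ 0.332
The drop from 0.754 to 0.332 is the explaining-away (discounting) effect.

Pr(cardholder travelling abroad | fraud alert) ≈ 0.754; Pr(cardholder travelling abroad | fraud alert, genuine card theft) ≈ 0.332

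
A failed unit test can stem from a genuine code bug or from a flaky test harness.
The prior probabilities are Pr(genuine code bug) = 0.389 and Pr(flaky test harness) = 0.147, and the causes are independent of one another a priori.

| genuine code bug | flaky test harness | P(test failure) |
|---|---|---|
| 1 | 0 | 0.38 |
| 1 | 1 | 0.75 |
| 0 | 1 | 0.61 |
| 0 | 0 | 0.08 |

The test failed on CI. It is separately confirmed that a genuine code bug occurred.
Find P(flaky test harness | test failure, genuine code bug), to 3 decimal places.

P(flaky test harness | test failure, genuine code bug) ≈ 0.254

Numerator (weight on configurations with flaky test harness): 0.75·0.147 = 0.110250
The normalizing constant is 0.38·0.853 + 0.75·0.147 = 0.434390
Posterior = 0.110250 / 0.434390 ≈ 0.254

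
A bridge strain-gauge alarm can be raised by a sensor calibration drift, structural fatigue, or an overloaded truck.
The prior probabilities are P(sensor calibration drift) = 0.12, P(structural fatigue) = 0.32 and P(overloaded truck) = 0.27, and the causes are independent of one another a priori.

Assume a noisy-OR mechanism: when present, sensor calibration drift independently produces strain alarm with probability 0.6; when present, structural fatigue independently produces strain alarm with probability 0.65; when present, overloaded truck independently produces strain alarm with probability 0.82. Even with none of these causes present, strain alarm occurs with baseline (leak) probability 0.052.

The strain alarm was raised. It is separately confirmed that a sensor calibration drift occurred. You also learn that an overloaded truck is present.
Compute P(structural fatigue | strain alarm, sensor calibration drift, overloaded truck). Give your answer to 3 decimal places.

Under noisy-OR, P(strain alarm | causes) = 1 − (1−0.052)·∏(1−qᵢ) over the active causes.
Numerator (weight on configurations with structural fatigue): 0.97611·0.32 = 0.312355
Normalizer over all consistent configurations: 0.931744·0.68 + 0.97611·0.32 = 0.945941
Posterior = 0.312355 / 0.945941 ≈ 0.330

P(structural fatigue | strain alarm, sensor calibration drift, overloaded truck) ≈ 0.330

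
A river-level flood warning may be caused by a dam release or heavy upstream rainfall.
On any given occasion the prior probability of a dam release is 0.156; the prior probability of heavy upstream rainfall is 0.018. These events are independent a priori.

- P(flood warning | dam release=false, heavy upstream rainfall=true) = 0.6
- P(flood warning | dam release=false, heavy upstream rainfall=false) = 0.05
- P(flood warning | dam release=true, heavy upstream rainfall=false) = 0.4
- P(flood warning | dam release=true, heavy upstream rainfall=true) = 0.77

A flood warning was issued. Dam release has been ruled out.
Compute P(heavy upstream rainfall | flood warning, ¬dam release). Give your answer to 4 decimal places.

Sum P(flood warning|·) weighted by the priors over both values of heavy upstream rainfall:
  P(flood warning | ¬dam release) = 0.05·0.982 + 0.6·0.018
        = 0.049100 + 0.010800 = 0.059900
The terms with heavy upstream rainfall present sum to 0.010800, so
  P(heavy upstream rainfall | flood warning, ¬dam release) = 0.010800 / 0.059900 ≈ 0.1803

P(heavy upstream rainfall | flood warning, ¬dam release) ≈ 0.1803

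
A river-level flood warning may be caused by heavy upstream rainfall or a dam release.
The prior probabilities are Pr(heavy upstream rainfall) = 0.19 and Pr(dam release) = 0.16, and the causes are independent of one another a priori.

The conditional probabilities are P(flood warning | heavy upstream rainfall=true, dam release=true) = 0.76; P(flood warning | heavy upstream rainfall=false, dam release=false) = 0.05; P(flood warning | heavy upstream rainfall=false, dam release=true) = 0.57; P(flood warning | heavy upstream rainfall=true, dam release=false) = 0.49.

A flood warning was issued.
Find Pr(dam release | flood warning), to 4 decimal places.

Pr(dam release | flood warning) ≈ 0.4636

P(flood warning) = 0.05·0.81·0.84 + 0.57·0.81·0.16 + 0.49·0.19·0.84 + 0.76·0.19·0.16 = 0.034020 + 0.073872 + 0.078204 + 0.023104 = 0.209200
The dam release-present share is 0.073872 + 0.023104 = 0.096976.
Hence the posterior is 0.096976/0.209200 ≈ 0.4636.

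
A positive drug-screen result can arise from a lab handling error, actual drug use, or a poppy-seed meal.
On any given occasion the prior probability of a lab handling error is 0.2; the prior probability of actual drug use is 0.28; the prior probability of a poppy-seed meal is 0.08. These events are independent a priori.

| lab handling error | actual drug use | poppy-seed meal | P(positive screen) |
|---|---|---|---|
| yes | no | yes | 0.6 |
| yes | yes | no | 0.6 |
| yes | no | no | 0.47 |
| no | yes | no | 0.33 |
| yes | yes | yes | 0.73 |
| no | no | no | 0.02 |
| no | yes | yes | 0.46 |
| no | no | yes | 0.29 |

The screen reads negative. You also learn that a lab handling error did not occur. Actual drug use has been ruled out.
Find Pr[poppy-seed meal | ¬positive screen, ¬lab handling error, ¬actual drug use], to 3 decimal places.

Pr[poppy-seed meal | ¬positive screen, ¬lab handling error, ¬actual drug use] ≈ 0.059

Numerator (weight on configurations with poppy-seed meal): 0.71·0.08 = 0.056800
Normalizer over all consistent configurations: 0.98·0.92 + 0.71·0.08 = 0.958400
P(poppy-seed meal | ¬positive screen, ¬lab handling error, ¬actual drug use) = 0.056800/0.958400 ≈ 0.059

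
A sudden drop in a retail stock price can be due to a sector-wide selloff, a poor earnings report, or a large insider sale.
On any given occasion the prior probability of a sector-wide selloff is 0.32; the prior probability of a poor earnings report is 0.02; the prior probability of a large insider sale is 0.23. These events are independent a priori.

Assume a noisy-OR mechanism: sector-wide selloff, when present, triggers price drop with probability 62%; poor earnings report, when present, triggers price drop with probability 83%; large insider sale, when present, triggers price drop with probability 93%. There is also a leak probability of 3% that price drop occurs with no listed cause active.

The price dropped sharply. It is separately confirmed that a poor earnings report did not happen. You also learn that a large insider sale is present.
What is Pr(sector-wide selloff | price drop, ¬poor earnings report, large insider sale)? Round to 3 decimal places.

Pr(sector-wide selloff | price drop, ¬poor earnings report, large insider sale) ≈ 0.330

Under noisy-OR, P(price drop | causes) = 1 − (1−0.03)·∏(1−qᵢ) over the active causes.
P(price drop | ¬poor earnings report, large insider sale) = 0.9321×0.68 + 0.974198×0.32 = 0.633828 + 0.311743 = 0.945571
Of this, 0.311743 comes from 0.974198×0.32 (the sector-wide selloff=true cases).
So P(sector-wide selloff | price drop, ¬poor earnings report, large insider sale) = 0.311743/0.945571 ≈ 0.330.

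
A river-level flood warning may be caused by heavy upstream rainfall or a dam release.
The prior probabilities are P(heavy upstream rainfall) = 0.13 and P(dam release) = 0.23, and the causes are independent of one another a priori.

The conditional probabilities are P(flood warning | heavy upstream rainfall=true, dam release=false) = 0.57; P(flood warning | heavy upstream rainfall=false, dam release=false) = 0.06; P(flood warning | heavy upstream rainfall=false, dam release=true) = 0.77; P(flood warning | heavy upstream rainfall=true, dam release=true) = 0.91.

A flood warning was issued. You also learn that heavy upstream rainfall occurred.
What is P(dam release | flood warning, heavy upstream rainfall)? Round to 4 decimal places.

P(dam release | flood warning, heavy upstream rainfall) ≈ 0.3229

P(flood warning | heavy upstream rainfall) = 0.57*0.77 + 0.91*0.23 = 0.438900 + 0.209300 = 0.648200
Restricting to configurations with dam release present: 0.91*0.23 = 0.209300.
P(dam release | flood warning, heavy upstream rainfall) = 0.209300 / 0.648200 ≈ 0.3229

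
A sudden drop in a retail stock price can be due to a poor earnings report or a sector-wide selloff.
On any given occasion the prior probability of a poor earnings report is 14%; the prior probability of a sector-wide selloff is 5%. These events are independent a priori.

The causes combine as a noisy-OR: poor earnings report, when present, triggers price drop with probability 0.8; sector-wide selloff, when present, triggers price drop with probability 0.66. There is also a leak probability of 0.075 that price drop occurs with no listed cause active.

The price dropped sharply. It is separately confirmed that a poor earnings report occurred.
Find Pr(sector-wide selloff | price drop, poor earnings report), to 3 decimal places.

Pr(sector-wide selloff | price drop, poor earnings report) ≈ 0.057

Under noisy-OR, P(price drop | causes) = 1 − (1−0.075)·∏(1−qᵢ) over the active causes.
Weight on sector-wide selloff=true, given the evidence: 0.9371*0.05 = 0.046855
Denominator P(price drop | poor earnings report): 0.815*0.95 + 0.9371*0.05 = 0.821105
Posterior = 0.046855 / 0.821105 ≈ 0.057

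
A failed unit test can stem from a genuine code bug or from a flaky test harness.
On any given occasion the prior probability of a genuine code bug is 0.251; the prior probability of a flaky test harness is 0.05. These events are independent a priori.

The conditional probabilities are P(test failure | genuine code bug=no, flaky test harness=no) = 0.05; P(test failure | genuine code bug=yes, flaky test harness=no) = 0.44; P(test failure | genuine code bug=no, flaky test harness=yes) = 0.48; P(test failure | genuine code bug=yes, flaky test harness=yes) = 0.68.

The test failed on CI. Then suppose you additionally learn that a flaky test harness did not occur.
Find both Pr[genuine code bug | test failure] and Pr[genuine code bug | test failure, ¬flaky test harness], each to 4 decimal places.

Pr[genuine code bug | test failure] ≈ 0.6793; Pr[genuine code bug | test failure, ¬flaky test harness] ≈ 0.7468

Weight on genuine code bug=true, given the evidence: 0.104918 + 0.008534 = 0.113452
The normalizing constant is 0.05·0.749·0.95 + 0.48·0.749·0.05 + 0.44·0.251·0.95 + 0.68·0.251·0.05 = 0.167006
Posterior = 0.113452 / 0.167006 ≈ 0.6793

With the extra evidence:
By total probability over both values of genuine code bug:
  P(test failure | ¬flaky test harness) = 0.05×0.749 + 0.44×0.251
        = 0.037450 + 0.110440 = 0.147890
Keeping only the genuine code bug-present terms gives 0.110440, so
  P(genuine code bug | test failure, ¬flaky test harness) = 0.110440 / 0.147890 ≈ 0.7468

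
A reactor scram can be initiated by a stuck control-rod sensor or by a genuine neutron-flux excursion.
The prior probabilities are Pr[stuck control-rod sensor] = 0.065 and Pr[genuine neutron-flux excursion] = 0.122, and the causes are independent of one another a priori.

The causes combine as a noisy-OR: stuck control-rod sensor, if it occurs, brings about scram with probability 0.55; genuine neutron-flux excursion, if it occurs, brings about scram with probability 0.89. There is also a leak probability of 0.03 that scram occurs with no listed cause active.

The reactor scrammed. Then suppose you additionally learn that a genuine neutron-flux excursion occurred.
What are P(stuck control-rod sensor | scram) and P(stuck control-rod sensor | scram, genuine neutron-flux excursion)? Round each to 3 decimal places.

Under noisy-OR, P(scram | causes) = 1 − (1−0.03)·∏(1−qᵢ) over the active causes.
P(scram) = 0.03*0.935*0.878 + 0.8933*0.935*0.122 + 0.5635*0.065*0.878 + 0.951985*0.065*0.122 = 0.024628 + 0.101899 + 0.032159 + 0.007549 = 0.166235
Restricting to configurations with stuck control-rod sensor present: 0.032159 + 0.007549 = 0.039708.
So P(stuck control-rod sensor | scram) = 0.039708/0.166235 ≈ 0.239.

With the extra evidence:
Numerator (weight on configurations with stuck control-rod sensor): 0.951985·0.065 = 0.061879
Denominator P(scram | genuine neutron-flux excursion): 0.8933·0.935 + 0.951985·0.065 = 0.897115
P(stuck control-rod sensor | scram, genuine neutron-flux excursion) = 0.061879/0.897115 ≈ 0.069
— genuine neutron-flux excursion explains away the evidence for stuck control-rod sensor.

P(stuck control-rod sensor | scram) ≈ 0.239; P(stuck control-rod sensor | scram, genuine neutron-flux excursion) ≈ 0.069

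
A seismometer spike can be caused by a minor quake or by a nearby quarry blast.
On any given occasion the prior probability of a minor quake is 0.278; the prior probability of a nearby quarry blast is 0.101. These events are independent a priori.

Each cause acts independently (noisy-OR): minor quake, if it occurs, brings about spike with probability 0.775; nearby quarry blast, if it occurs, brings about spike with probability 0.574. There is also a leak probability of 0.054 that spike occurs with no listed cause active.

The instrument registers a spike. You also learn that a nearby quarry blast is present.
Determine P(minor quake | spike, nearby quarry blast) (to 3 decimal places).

P(minor quake | spike, nearby quarry blast) ≈ 0.370

Under noisy-OR, P(spike | causes) = 1 − (1−0.054)·∏(1−qᵢ) over the active causes.
Enumerate both values of minor quake and weight by the priors:
  P(spike | nearby quarry blast) = 0.597004*0.722 + 0.909326*0.278
        = 0.431037 + 0.252793 = 0.683830
The terms with minor quake present sum to 0.252793, so
  P(minor quake | spike, nearby quarry blast) = 0.252793 / 0.683830 ≈ 0.370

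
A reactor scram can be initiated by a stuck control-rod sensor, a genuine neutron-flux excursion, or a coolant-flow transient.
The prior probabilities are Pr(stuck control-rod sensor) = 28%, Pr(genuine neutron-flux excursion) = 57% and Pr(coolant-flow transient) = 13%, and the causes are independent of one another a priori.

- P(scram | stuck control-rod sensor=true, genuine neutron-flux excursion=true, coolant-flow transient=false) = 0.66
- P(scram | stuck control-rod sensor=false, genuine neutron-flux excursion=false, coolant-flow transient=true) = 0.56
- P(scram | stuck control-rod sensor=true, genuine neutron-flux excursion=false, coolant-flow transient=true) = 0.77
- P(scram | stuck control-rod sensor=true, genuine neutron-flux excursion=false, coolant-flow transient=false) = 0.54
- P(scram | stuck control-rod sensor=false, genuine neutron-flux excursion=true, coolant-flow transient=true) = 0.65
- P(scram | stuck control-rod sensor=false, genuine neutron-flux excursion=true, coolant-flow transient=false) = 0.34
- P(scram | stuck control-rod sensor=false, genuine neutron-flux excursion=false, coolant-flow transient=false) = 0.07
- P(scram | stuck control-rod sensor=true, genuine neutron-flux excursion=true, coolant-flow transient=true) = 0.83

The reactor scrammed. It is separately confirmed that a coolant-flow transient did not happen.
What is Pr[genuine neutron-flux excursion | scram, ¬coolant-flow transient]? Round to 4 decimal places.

Enumerate the 4 (stuck control-rod sensor, genuine neutron-flux excursion) configurations and weight by the priors:
  P(scram | ¬coolant-flow transient) = 0.07*0.72*0.43 + 0.34*0.72*0.57 + 0.54*0.28*0.43 + 0.66*0.28*0.57
        = 0.021672 + 0.139536 + 0.065016 + 0.105336 = 0.331560
The terms with genuine neutron-flux excursion present sum to 0.244872, so
  P(genuine neutron-flux excursion | scram, ¬coolant-flow transient) = 0.244872 / 0.331560 ≈ 0.7385

Pr[genuine neutron-flux excursion | scram, ¬coolant-flow transient] ≈ 0.7385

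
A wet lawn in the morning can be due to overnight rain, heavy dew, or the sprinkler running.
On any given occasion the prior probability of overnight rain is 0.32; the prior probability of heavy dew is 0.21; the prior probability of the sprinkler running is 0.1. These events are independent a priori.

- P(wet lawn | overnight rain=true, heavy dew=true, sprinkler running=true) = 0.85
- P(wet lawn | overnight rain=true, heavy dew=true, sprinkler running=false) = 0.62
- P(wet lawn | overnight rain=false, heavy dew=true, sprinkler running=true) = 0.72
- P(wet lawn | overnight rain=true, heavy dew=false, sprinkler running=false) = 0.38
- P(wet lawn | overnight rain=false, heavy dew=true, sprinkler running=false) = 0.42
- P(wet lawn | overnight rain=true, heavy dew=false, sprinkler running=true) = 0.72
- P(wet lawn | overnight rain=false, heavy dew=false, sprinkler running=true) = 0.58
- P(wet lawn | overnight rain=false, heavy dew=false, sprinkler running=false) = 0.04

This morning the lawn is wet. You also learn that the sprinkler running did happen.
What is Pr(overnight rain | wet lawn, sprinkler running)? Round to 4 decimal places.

By total probability over the 4 (overnight rain, heavy dew) configurations:
  P(wet lawn | sprinkler running) = 0.58*0.68*0.79 + 0.72*0.68*0.21 + 0.72*0.32*0.79 + 0.85*0.32*0.21
        = 0.311576 + 0.102816 + 0.182016 + 0.057120 = 0.653528
Keeping only the overnight rain-present terms gives 0.239136, so
  P(overnight rain | wet lawn, sprinkler running) = 0.239136 / 0.653528 ≈ 0.3659

Pr(overnight rain | wet lawn, sprinkler running) ≈ 0.3659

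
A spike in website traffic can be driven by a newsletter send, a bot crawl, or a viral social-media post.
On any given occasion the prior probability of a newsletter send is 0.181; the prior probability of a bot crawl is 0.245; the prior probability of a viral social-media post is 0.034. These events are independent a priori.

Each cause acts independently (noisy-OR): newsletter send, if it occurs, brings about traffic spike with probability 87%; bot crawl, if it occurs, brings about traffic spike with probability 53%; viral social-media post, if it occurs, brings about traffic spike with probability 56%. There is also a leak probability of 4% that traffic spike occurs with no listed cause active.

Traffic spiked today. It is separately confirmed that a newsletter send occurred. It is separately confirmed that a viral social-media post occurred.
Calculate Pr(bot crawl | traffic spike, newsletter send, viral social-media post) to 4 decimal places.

Pr(bot crawl | traffic spike, newsletter send, viral social-media post) ≈ 0.2507

Under noisy-OR, P(traffic spike | causes) = 1 − (1−0.04)·∏(1−qᵢ) over the active causes.
Sum P(traffic spike|·) weighted by the priors over both values of bot crawl:
  P(traffic spike | newsletter send, viral social-media post) = 0.945088×0.755 + 0.974191×0.245
        = 0.713541 + 0.238677 = 0.952218
The terms with bot crawl present sum to 0.238677, so
  P(bot crawl | traffic spike, newsletter send, viral social-media post) = 0.238677 / 0.952218 ≈ 0.2507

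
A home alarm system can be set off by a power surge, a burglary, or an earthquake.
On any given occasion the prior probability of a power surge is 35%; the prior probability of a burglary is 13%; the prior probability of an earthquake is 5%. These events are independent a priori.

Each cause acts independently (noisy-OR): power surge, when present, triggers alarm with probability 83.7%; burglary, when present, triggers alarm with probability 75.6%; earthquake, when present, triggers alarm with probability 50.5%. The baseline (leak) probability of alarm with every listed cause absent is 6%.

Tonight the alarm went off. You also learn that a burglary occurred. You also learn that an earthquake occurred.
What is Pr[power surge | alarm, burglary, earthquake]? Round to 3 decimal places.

Pr[power surge | alarm, burglary, earthquake] ≈ 0.374

Under noisy-OR, P(alarm | causes) = 1 − (1−0.06)·∏(1−qᵢ) over the active causes.
For the numerator, keep only power surge=true terms: 0.981494*0.35 = 0.343523
The normalizing constant is 0.886467*0.65 + 0.981494*0.35 = 0.919727
P(power surge | alarm, burglary, earthquake) = 0.343523/0.919727 ≈ 0.374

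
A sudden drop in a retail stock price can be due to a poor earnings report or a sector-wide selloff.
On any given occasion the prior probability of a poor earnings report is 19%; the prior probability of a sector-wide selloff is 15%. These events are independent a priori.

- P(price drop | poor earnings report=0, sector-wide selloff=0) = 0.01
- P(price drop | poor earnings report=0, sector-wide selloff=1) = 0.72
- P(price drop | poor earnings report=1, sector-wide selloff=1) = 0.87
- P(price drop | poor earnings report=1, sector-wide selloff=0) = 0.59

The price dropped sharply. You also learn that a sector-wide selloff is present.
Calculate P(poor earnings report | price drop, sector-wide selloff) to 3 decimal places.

P(poor earnings report | price drop, sector-wide selloff) ≈ 0.221

P(price drop | sector-wide selloff) = 0.72·0.81 + 0.87·0.19 = 0.583200 + 0.165300 = 0.748500
Of this, 0.165300 comes from 0.87·0.19 (the poor earnings report=true cases).
P(poor earnings report | price drop, sector-wide selloff) = 0.165300 / 0.748500 ≈ 0.221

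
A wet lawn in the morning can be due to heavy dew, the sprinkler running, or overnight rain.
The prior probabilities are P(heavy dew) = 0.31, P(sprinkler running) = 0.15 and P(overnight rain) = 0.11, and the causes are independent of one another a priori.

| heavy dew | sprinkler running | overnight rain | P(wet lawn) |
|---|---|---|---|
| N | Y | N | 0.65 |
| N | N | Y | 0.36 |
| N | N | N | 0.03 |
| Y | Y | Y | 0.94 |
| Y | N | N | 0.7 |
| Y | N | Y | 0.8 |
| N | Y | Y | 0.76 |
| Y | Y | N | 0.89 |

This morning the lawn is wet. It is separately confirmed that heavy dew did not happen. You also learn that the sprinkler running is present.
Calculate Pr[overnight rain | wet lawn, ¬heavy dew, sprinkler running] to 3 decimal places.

Weight on overnight rain=true, given the evidence: 0.76×0.11 = 0.083600
Denominator P(wet lawn | ¬heavy dew, sprinkler running): 0.65×0.89 + 0.76×0.11 = 0.662100
Posterior = 0.083600 / 0.662100 ≈ 0.126

Pr[overnight rain | wet lawn, ¬heavy dew, sprinkler running] ≈ 0.126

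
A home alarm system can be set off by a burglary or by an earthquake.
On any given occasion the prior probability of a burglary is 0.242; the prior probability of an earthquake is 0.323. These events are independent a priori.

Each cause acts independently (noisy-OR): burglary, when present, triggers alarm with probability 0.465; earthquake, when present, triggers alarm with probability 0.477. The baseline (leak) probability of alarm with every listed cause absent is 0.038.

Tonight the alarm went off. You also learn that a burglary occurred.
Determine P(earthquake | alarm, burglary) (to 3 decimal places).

P(earthquake | alarm, burglary) ≈ 0.418

Under noisy-OR, P(alarm | causes) = 1 − (1−0.038)·∏(1−qᵢ) over the active causes.
P(alarm | burglary) = 0.48533*0.677 + 0.730828*0.323 = 0.328568 + 0.236057 = 0.564625
Of this, 0.236057 comes from 0.730828*0.323 (the earthquake=true cases).
So P(earthquake | alarm, burglary) = 0.236057/0.564625 ≈ 0.418.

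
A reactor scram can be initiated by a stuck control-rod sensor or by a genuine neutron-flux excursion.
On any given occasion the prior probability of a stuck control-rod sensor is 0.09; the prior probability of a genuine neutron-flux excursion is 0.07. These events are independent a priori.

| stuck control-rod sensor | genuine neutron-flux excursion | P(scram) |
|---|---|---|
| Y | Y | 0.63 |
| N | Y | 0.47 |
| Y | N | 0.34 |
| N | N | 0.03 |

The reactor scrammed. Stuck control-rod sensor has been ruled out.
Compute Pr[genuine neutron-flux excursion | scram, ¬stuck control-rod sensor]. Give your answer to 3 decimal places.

Pr[genuine neutron-flux excursion | scram, ¬stuck control-rod sensor] ≈ 0.541

Weight on genuine neutron-flux excursion=true, given the evidence: 0.47×0.07 = 0.032900
Normalizer over all consistent configurations: 0.03×0.93 + 0.47×0.07 = 0.060800
Posterior = 0.032900 / 0.060800 ≈ 0.541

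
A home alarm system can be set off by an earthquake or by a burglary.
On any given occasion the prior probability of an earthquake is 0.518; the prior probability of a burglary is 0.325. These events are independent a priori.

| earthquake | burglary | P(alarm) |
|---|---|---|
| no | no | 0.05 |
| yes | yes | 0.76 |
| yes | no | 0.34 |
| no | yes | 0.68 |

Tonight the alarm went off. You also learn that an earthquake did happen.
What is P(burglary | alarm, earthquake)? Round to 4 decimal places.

P(burglary | alarm, earthquake) ≈ 0.5184

Numerator (weight on configurations with burglary): 0.76*0.325 = 0.247000
Denominator P(alarm | earthquake): 0.34*0.675 + 0.76*0.325 = 0.476500
Posterior = 0.247000 / 0.476500 ≈ 0.5184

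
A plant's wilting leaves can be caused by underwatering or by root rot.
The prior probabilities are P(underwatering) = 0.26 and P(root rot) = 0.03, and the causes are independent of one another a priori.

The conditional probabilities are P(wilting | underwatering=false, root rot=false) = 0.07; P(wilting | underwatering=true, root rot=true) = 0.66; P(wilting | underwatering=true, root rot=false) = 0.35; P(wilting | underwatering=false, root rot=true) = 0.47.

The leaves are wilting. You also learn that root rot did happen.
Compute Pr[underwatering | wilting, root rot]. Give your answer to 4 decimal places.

Pr[underwatering | wilting, root rot] ≈ 0.3304

Numerator (weight on configurations with underwatering): 0.66·0.26 = 0.171600
Denominator P(wilting | root rot): 0.47·0.74 + 0.66·0.26 = 0.519400
Posterior = 0.171600 / 0.519400 ≈ 0.3304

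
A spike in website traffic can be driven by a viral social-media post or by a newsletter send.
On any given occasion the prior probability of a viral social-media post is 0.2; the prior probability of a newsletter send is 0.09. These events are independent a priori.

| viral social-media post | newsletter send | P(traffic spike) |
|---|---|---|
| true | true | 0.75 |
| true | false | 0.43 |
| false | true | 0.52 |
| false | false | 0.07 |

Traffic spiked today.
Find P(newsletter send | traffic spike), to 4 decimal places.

P(newsletter send | traffic spike) ≈ 0.2827

P(traffic spike) = 0.07*0.8*0.91 + 0.52*0.8*0.09 + 0.43*0.2*0.91 + 0.75*0.2*0.09 = 0.050960 + 0.037440 + 0.078260 + 0.013500 = 0.180160
The newsletter send-present share is 0.037440 + 0.013500 = 0.050940.
P(newsletter send | traffic spike) = 0.050940 / 0.180160 ≈ 0.2827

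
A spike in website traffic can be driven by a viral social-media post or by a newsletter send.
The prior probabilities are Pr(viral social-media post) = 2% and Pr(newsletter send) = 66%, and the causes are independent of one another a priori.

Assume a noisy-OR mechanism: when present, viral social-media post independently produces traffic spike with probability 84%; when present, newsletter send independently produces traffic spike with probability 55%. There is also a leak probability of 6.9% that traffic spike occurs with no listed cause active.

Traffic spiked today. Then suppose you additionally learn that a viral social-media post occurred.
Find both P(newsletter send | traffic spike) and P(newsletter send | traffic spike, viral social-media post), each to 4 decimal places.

P(newsletter send | traffic spike) ≈ 0.9310; P(newsletter send | traffic spike, viral social-media post) ≈ 0.6803

Under noisy-OR, P(traffic spike | causes) = 1 − (1−0.069)·∏(1−qᵢ) over the active causes.
P(traffic spike) = 0.069·0.98·0.34 + 0.58105·0.98·0.66 + 0.85104·0.02·0.34 + 0.932968·0.02·0.66 = 0.022991 + 0.375823 + 0.005787 + 0.012315 = 0.416916
The newsletter send-present share is 0.375823 + 0.012315 = 0.388138.
P(newsletter send | traffic spike) = 0.388138 / 0.416916 ≈ 0.9310

With the extra evidence:
Sum P(traffic spike|·) weighted by the priors over both values of newsletter send:
  P(traffic spike | viral social-media post) = 0.85104*0.34 + 0.932968*0.66
        = 0.289354 + 0.615759 = 0.905113
Configurations with newsletter send contribute 0.615759, so
  P(newsletter send | traffic spike, viral social-media post) = 0.615759 / 0.905113 ≈ 0.6803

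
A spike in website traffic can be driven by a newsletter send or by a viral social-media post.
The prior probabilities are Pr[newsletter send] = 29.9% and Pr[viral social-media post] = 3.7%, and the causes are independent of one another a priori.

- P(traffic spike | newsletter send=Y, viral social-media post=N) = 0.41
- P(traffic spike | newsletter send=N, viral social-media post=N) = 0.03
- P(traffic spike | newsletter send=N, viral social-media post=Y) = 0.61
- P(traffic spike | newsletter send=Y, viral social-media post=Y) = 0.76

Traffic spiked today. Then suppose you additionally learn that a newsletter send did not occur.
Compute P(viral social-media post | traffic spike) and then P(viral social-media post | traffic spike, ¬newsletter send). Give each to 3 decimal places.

P(traffic spike) = 0.03*0.701*0.963 + 0.61*0.701*0.037 + 0.41*0.299*0.963 + 0.76*0.299*0.037 = 0.020252 + 0.015822 + 0.118054 + 0.008408 = 0.162536
The viral social-media post-present share is 0.015822 + 0.008408 = 0.024230.
Hence the posterior is 0.024230/0.162536 ≈ 0.149.

Now condition on the additional information:
Sum P(traffic spike|·) weighted by the priors over both values of viral social-media post:
  P(traffic spike | ¬newsletter send) = 0.03*0.963 + 0.61*0.037
        = 0.028890 + 0.022570 = 0.051460
Keeping only the viral social-media post-present terms gives 0.022570, so
  P(viral social-media post | traffic spike, ¬newsletter send) = 0.022570 / 0.051460 ≈ 0.439
Ruling out newsletter send raises the posterior on viral social-media post — the flip side of explaining away.

P(viral social-media post | traffic spike) ≈ 0.149; P(viral social-media post | traffic spike, ¬newsletter send) ≈ 0.439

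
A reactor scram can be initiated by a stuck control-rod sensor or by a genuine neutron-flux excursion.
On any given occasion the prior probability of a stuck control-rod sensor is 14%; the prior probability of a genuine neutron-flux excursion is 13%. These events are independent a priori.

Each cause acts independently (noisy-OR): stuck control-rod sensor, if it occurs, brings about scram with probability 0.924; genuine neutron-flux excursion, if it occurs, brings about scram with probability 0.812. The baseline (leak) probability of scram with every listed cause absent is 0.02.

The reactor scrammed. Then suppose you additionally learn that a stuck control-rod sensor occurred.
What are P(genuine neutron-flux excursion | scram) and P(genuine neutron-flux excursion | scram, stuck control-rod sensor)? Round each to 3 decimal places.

Under noisy-OR, P(scram | causes) = 1 − (1−0.02)·∏(1−qᵢ) over the active causes.
Numerator (weight on configurations with genuine neutron-flux excursion): 0.091202 + 0.017945 = 0.109147
The normalizing constant is 0.02×0.86×0.87 + 0.81576×0.86×0.13 + 0.92552×0.14×0.87 + 0.985998×0.14×0.13 = 0.236839
Posterior = 0.109147 / 0.236839 ≈ 0.461

Now also conditioning on stuck control-rod sensor=true:
P(scram | stuck control-rod sensor) = 0.92552*0.87 + 0.985998*0.13 = 0.805202 + 0.128180 = 0.933382
Restricting to configurations with genuine neutron-flux excursion present: 0.985998*0.13 = 0.128180.
Hence the posterior is 0.128180/0.933382 ≈ 0.137.
The drop from 0.461 to 0.137 is the explaining-away (discounting) effect.

P(genuine neutron-flux excursion | scram) ≈ 0.461; P(genuine neutron-flux excursion | scram, stuck control-rod sensor) ≈ 0.137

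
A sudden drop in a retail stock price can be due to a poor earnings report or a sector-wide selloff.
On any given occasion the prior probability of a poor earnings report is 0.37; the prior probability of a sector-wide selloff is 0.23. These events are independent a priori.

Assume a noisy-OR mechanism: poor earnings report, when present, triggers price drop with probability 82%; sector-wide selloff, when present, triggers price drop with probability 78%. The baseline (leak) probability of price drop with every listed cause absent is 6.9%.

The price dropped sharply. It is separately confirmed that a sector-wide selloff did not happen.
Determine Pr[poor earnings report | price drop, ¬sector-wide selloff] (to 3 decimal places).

Pr[poor earnings report | price drop, ¬sector-wide selloff] ≈ 0.876

Under noisy-OR, P(price drop | causes) = 1 − (1−0.069)·∏(1−qᵢ) over the active causes.
By total probability over both values of poor earnings report:
  P(price drop | ¬sector-wide selloff) = 0.069·0.63 + 0.83242·0.37
        = 0.043470 + 0.307995 = 0.351465
The terms with poor earnings report present sum to 0.307995, so
  P(poor earnings report | price drop, ¬sector-wide selloff) = 0.307995 / 0.351465 ≈ 0.876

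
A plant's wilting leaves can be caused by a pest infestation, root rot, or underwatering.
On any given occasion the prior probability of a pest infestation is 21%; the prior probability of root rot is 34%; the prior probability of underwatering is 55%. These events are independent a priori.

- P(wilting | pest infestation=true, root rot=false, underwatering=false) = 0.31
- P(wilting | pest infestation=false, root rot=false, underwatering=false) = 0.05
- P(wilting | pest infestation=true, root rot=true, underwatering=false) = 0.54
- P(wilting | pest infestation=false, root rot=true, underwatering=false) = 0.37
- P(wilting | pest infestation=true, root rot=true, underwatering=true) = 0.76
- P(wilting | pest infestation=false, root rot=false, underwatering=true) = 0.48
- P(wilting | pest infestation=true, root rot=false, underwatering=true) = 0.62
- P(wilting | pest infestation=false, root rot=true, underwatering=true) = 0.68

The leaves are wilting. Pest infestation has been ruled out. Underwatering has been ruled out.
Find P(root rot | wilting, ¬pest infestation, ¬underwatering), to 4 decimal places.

P(root rot | wilting, ¬pest infestation, ¬underwatering) ≈ 0.7922

For the numerator, keep only root rot=true terms: 0.37·0.34 = 0.125800
Normalizer over all consistent configurations: 0.05·0.66 + 0.37·0.34 = 0.158800
Posterior = 0.125800 / 0.158800 ≈ 0.7922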